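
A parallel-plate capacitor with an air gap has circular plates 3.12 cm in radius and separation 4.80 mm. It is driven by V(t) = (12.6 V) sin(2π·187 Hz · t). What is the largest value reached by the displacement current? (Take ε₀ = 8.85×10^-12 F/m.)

8.35×10^-8 A

The displacement current equals the conduction current C dV/dt, which peaks at C V₀ ω.
With C = ε₀A/d = (8.85×10^-12)(3.058×10^-3)/(4.80×10^-3) = 5.638×10^-12 F and ω = 2πf = 1175 rad/s, I_d,max = (5.638×10^-12)(12.6)(1175) = 8.35×10^-8 A.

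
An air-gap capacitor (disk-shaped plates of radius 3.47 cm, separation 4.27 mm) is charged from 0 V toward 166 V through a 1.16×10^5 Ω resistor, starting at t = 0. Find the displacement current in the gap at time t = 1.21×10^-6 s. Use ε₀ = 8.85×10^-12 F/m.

With C = ε₀A/d = (8.85×10^-12)(3.783×10^-3)/(4.27×10^-3) = 7.841×10^-12 F, the time constant is τ = RC = 9.096×10^-7 s, so t/τ = 1.330 and e^(−t/τ) = 0.2645.
I_d = I_cond = (V₀/R) e^(−t/τ) = (1.431×10^-3)(0.2645) = 3.78×10^-4 A.

3.78×10^-4 A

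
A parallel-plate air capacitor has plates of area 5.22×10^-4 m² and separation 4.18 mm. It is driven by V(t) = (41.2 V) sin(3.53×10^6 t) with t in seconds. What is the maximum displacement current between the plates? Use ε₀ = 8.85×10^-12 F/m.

(dE/dt)_max = V₀ω/d = 3.479×10^10 V/(m·s); ω = 3.53×10^6 rad/s.
I_d,max = ε₀ A (dE/dt)_max = (8.85×10^-12)(5.22×10^-4)(3.479×10^10) = 1.61×10^-4 A.

1.61×10^-4 A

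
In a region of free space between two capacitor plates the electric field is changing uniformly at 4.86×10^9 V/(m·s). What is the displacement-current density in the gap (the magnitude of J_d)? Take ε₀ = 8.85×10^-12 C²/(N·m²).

0.0430 A/m²

The displacement-current density is ε₀ ∂E/∂t = (8.85×10^-12)(4.86×10^9) = 0.0430 A/m².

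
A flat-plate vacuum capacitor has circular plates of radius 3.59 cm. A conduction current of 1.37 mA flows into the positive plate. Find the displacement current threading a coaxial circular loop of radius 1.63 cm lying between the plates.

2.82×10^-4 A

No conduction current crosses the gap, so I_d there equals the 1.37×10^-3 A in the leads.
Since J_d is uniform, the enclosed fraction is (r/R)² = 0.2062, giving I_d,enc = 2.82×10^-4 A.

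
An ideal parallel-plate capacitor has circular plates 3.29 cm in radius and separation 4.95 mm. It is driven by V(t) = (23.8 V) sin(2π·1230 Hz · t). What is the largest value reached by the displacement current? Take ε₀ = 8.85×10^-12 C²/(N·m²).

1.12×10^-6 A

The displacement current equals the conduction current C dV/dt, which peaks at C V₀ ω.
With C = ε₀A/d = (8.85×10^-12)(3.400×10^-3)/(4.95×10^-3) = 6.079×10^-12 F and ω = 2πf = 7728 rad/s, I_d,max = (6.079×10^-12)(23.8)(7728) = 1.12×10^-6 A.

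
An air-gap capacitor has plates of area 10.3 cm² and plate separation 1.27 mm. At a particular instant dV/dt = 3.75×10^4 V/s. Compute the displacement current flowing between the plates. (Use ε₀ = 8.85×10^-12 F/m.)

2.69×10^-7 A

C = ε₀A/d = (8.85×10^-12)(1.03×10^-3)/(1.27×10^-3) = 7.178×10^-12 F.
I_d = C dV/dt = (7.178×10^-12)(3.75×10^4) = 2.69×10^-7 A.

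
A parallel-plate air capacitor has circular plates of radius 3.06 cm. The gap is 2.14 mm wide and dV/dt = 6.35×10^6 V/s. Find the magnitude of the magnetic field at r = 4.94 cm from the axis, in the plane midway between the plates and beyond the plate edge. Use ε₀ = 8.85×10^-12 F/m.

3.13×10^-10 T

I_d = C dV/dt with C = ε₀πR²/d = 1.217×10^-11 F, so I_d = (1.217×10^-11)(6.35×10^6) = 7.728×10^-5 A.
With r > R the enclosed displacement current is the full I_d; B = μ₀ I_d / (2πr) = 3.13×10^-10 T.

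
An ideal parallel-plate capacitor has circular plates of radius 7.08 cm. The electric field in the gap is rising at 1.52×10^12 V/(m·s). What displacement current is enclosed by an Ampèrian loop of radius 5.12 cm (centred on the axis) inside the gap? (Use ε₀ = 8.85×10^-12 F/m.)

Through the whole plate area (πR² = 0.01575 m²), I_d = ε₀ πR² dE/dt = 0.2119 A.
The field is uniform, so I_d,enc = I_d (r/R)² = (0.2119)(5.12/7.08)² = 0.111 A.

0.111 A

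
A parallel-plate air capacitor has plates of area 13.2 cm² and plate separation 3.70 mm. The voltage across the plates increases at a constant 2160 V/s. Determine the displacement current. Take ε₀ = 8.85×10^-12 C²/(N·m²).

6.82×10^-9 A

The displacement current equals the charging current C dV/dt. With C = ε₀A/d = (8.85×10^-12)(1.32×10^-3)/(3.70×10^-3) = 3.157×10^-12 F, I_d = (3.157×10^-12)(2160) = 6.82×10^-9 A.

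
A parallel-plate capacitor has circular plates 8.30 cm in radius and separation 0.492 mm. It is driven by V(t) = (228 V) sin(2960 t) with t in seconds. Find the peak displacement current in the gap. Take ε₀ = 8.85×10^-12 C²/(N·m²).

The displacement current equals the conduction current C dV/dt, which peaks at C V₀ ω.
With C = ε₀A/d = (8.85×10^-12)(0.02164)/(4.92×10^-4) = 3.893×10^-10 F and ω = 2960 rad/s, I_d,max = (3.893×10^-10)(228)(2960) = 2.63×10^-4 A.

2.63×10^-4 A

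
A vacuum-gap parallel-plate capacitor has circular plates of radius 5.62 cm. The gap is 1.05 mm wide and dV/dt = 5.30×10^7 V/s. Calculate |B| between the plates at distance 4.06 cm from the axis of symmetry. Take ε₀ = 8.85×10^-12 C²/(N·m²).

dE/dt = (dV/dt)/d = 5.048×10^10 V/(m·s); I_d = ε₀(πR²)(dE/dt) = (8.85×10^-12)(9.923×10^-3)(5.048×10^10) = 4.433×10^-3 A.
For r < R the Ampère–Maxwell law gives B(2πr) = μ₀ I_d (r²/R²), so B = μ₀ I_d r/(2πR²) = (4π×10^-7)(4.433×10^-3)(0.0406)/(2π·0.0562²) = 1.14×10^-8 T.

1.14×10^-8 T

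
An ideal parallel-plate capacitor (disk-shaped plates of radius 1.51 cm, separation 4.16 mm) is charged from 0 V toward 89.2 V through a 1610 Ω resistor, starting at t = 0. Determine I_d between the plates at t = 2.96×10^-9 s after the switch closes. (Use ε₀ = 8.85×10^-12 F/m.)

C = ε₀A/d = (8.85×10^-12)(7.163×10^-4)/(4.16×10^-3) = 1.524×10^-12 F and τ = RC = 2.454×10^-9 s. I_d in the gap equals the RC charging current.
I_d(t) = (V₀/R) e^(−t/τ) = 0.05540 · e^(−1.206) = 0.0166 A.

0.0166 A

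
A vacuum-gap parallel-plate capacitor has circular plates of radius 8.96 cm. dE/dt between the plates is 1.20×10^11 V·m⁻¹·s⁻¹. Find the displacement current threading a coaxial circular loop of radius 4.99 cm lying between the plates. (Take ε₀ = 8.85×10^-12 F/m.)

8.31×10^-3 A

Total displacement current: I_d = ε₀(πR²)(dE/dt) = (8.85×10^-12)(0.02522)(1.20×10^11) = 0.02678 A.
The field is uniform, so I_d,enc = I_d (r/R)² = (0.02678)(4.99/8.96)² = 8.31×10^-3 A.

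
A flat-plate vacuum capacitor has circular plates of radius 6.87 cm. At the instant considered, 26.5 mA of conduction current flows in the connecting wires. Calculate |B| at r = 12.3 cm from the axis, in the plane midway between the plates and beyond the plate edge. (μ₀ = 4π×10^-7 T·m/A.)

By continuity the displacement current in the gap matches the conduction current: I_d = 0.0265 A.
Outside the plates the loop encloses all of I_d, so B·2πr = μ₀ I_d and B = 4.31×10^-8 T.

4.31×10^-8 T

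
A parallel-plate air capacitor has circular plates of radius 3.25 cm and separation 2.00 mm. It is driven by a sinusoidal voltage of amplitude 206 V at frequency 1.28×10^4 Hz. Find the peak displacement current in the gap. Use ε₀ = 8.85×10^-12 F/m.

C = ε₀A/d = (8.85×10^-12)(3.318×10^-3)/(2.00×10^-3) = 1.468×10^-11 F; ω = 2πf = 8.042×10^4 rad/s.
I_d = C dV/dt, so |I_d|_max = C V₀ ω = (1.468×10^-11)(206)(8.042×10^4) = 2.43×10^-4 A.

2.43×10^-4 A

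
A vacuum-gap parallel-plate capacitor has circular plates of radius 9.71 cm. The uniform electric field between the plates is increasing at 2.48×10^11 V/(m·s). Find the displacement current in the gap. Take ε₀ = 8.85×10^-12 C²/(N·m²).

With a uniform field, Φ_E = EA, so I_d = ε₀ A dE/dt = 0.0650 A.

0.0650 A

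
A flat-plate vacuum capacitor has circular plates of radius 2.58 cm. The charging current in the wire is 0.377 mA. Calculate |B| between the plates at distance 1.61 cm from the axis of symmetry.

By continuity the displacement current in the gap matches the conduction current: I_d = 3.77×10^-4 A.
For r < R the Ampère–Maxwell law gives B(2πr) = μ₀ I_d (r²/R²), so B = μ₀ I_d r/(2πR²) = (4π×10^-7)(3.77×10^-4)(0.0161)/(2π·0.0258²) = 1.82×10^-9 T.

1.82×10^-9 T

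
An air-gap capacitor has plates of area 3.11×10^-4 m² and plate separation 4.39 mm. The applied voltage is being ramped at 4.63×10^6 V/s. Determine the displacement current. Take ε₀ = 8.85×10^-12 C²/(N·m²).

2.90×10^-6 A

E = V/d so dE/dt = (dV/dt)/d = 1.055×10^9 V/(m·s), and I_d = ε₀ A dE/dt = (8.85×10^-12)(3.11×10^-4)(1.055×10^9) = 2.90×10^-6 A.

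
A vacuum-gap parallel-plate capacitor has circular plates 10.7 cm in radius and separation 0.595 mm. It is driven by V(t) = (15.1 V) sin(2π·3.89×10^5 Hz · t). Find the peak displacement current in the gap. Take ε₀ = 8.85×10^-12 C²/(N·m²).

0.0197 A

(dE/dt)_max = V₀ω/d = 6.202×10^10 V/(m·s); ω = 2πf = 2.444×10^6 rad/s.
I_d,max = ε₀ A (dE/dt)_max = (8.85×10^-12)(0.03597)(6.202×10^10) = 0.0197 A.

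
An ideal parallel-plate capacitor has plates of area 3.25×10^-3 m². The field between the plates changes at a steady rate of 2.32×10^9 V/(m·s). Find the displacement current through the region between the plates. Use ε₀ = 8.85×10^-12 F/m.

6.67×10^-5 A

With a uniform field, Φ_E = EA, so I_d = ε₀ A dE/dt = 6.67×10^-5 A.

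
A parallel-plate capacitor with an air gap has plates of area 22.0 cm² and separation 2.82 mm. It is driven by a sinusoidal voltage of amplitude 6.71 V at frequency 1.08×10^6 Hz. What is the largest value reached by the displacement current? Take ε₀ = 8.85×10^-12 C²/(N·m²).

3.14×10^-4 A

(dE/dt)_max = V₀ω/d = 1.615×10^10 V/(m·s); ω = 2πf = 6.786×10^6 rad/s.
I_d,max = ε₀ A (dE/dt)_max = (8.85×10^-12)(2.20×10^-3)(1.615×10^10) = 3.14×10^-4 A.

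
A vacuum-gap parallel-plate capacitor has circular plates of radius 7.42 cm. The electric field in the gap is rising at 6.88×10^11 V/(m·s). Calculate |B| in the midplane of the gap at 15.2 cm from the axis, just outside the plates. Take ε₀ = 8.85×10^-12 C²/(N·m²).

Total displacement current: I_d = ε₀(πR²)(dE/dt) = (8.85×10^-12)(0.01730)(6.88×10^11) = 0.1053 A.
With r > R the enclosed displacement current is the full I_d; B = μ₀ I_d / (2πr) = 1.39×10^-7 T.

1.39×10^-7 T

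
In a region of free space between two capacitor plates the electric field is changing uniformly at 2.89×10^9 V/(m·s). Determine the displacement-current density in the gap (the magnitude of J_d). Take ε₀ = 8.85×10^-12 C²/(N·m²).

0.0256 A/m²

J_d = ε₀ ∂E/∂t, so J_d = 0.0256 A/m².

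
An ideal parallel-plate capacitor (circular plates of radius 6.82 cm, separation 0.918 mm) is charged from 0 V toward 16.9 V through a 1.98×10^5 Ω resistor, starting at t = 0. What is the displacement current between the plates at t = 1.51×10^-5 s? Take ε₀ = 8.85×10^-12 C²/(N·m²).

With C = ε₀A/d = (8.85×10^-12)(0.01461)/(9.18×10^-4) = 1.408×10^-10 F, the time constant is τ = RC = 2.788×10^-5 s, so t/τ = 0.5416 and e^(−t/τ) = 0.5818.
I_d = I_cond = (V₀/R) e^(−t/τ) = (8.535×10^-5)(0.5818) = 4.97×10^-5 A.

4.97×10^-5 A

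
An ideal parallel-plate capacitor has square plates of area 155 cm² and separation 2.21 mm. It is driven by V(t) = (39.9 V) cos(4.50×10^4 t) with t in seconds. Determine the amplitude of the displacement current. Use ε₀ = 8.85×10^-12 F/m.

1.11×10^-4 A

(dE/dt)_max = V₀ω/d = 8.124×10^8 V/(m·s); ω = 4.50×10^4 rad/s.
I_d,max = ε₀ A (dE/dt)_max = (8.85×10^-12)(0.0155)(8.124×10^8) = 1.11×10^-4 A.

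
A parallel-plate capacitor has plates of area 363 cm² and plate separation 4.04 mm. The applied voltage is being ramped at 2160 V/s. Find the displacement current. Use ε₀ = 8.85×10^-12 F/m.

C = ε₀A/d = (8.85×10^-12)(0.0363)/(4.04×10^-3) = 7.952×10^-11 F.
I_d = C dV/dt = (7.952×10^-11)(2160) = 1.72×10^-7 A.

1.72×10^-7 A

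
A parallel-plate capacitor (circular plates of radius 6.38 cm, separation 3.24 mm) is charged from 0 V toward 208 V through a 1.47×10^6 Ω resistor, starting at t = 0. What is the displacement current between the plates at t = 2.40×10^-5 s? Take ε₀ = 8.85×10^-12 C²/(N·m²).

C = ε₀A/d = (8.85×10^-12)(0.01279)/(3.24×10^-3) = 3.494×10^-11 F, so τ = RC = 5.136×10^-5 s.
The conduction current is I(t) = (V₀/R) e^(−t/τ), and the displacement current between the plates equals it.
t/τ = 0.4673; I_d = (208/1.47×10^6) · e^(−0.4673) = (1.415×10^-4)(0.6267) = 8.87×10^-5 A.

8.87×10^-5 A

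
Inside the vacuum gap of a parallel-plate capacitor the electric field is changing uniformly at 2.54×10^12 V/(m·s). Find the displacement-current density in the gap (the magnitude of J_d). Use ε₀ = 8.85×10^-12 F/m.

22.5 A/m²

The displacement-current density is ε₀ ∂E/∂t = (8.85×10^-12)(2.54×10^12) = 22.5 A/m².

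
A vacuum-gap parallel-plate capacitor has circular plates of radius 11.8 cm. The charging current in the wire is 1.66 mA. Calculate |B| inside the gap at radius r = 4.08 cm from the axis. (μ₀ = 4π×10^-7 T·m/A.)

Between the plates the displacement current equals the wire current: I_d = 1.66 mA = 1.66×10^-3 A.
An Ampèrian loop of radius r encloses a fraction (r/R)² of I_d. Then B·2πr = μ₀ I_d (r/R)², giving B = μ₀ I_d r/(2πR²) = 9.73×10^-10 T.

9.73×10^-10 T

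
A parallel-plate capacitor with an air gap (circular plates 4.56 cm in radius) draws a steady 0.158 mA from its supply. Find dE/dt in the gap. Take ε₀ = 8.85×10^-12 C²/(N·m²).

Charge continuity gives I_d = I = 1.58×10^-4 A between the plates.
Since I_d = ε₀ A dE/dt, dE/dt = I_d/(ε₀A) = (1.58×10^-4)/((8.85×10^-12)(6.533×10^-3)) = 2.73×10^9 V/(m·s).

2.73×10^9 V/(m·s)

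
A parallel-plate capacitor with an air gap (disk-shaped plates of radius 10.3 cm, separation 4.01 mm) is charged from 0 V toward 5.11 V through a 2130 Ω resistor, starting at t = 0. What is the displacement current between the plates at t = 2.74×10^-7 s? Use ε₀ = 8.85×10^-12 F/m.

With C = ε₀A/d = (8.85×10^-12)(0.03333)/(4.01×10^-3) = 7.356×10^-11 F, the time constant is τ = RC = 1.567×10^-7 s, so t/τ = 1.749 and e^(−t/τ) = 0.1739.
I_d = I_cond = (V₀/R) e^(−t/τ) = (2.399×10^-3)(0.1739) = 4.17×10^-4 A.

4.17×10^-4 A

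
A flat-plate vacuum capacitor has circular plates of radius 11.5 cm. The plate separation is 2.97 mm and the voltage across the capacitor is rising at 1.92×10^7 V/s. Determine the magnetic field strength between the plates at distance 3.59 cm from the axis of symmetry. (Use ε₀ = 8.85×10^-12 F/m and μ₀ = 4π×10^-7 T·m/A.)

1.29×10^-9 T

I_d = C dV/dt with C = ε₀πR²/d = 1.238×10^-10 F, so I_d = (1.238×10^-10)(1.92×10^7) = 2.377×10^-3 A.
∮B·dl = μ₀ I_d,enc with I_d,enc = I_d r²/R² = 2.316×10^-4 A; so B = μ₀ I_d,enc/(2πr) = 1.29×10^-9 T.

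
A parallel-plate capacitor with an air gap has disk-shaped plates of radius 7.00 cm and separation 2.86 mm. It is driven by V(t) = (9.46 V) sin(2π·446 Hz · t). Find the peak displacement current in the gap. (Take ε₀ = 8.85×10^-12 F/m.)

C = ε₀A/d = (8.85×10^-12)(0.01539)/(2.86×10^-3) = 4.762×10^-11 F; ω = 2πf = 2802 rad/s.
I_d = C dV/dt, so |I_d|_max = C V₀ ω = (4.762×10^-11)(9.46)(2802) = 1.26×10^-6 A.

1.26×10^-6 A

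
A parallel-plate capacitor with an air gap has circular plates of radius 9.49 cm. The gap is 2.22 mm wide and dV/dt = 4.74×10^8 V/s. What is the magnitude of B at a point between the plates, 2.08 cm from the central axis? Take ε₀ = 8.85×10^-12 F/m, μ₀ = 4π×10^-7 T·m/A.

2.47×10^-8 T

dE/dt = (dV/dt)/d = 2.135×10^11 V/(m·s); I_d = ε₀(πR²)(dE/dt) = (8.85×10^-12)(0.02829)(2.135×10^11) = 0.05345 A.
For r < R the Ampère–Maxwell law gives B(2πr) = μ₀ I_d (r²/R²), so B = μ₀ I_d r/(2πR²) = (4π×10^-7)(0.05345)(0.0208)/(2π·0.0949²) = 2.47×10^-8 T.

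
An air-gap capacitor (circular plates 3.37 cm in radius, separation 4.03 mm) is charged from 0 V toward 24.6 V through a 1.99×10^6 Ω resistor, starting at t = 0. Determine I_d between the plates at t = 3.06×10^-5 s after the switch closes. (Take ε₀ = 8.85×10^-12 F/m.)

C = ε₀A/d = (8.85×10^-12)(3.568×10^-3)/(4.03×10^-3) = 7.835×10^-12 F and τ = RC = 1.559×10^-5 s. I_d in the gap equals the RC charging current.
I_d(t) = (V₀/R) e^(−t/τ) = 1.236×10^-5 · e^(−1.963) = 1.74×10^-6 A.

1.74×10^-6 A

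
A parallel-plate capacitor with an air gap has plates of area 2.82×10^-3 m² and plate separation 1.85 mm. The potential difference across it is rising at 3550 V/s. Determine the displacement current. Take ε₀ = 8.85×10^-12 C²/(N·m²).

4.79×10^-8 A

C = ε₀A/d = (8.85×10^-12)(2.82×10^-3)/(1.85×10^-3) = 1.349×10^-11 F.
I_d = C dV/dt = (1.349×10^-11)(3550) = 4.79×10^-8 A.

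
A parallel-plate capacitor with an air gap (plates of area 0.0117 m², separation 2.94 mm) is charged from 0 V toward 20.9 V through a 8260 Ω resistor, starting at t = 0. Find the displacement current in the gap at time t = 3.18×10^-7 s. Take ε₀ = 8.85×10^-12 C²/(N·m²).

C = ε₀A/d = (8.85×10^-12)(0.0117)/(2.94×10^-3) = 3.522×10^-11 F and τ = RC = 2.909×10^-7 s. I_d in the gap equals the RC charging current.
I_d(t) = (V₀/R) e^(−t/τ) = 2.530×10^-3 · e^(−1.093) = 8.48×10^-4 A.

8.48×10^-4 A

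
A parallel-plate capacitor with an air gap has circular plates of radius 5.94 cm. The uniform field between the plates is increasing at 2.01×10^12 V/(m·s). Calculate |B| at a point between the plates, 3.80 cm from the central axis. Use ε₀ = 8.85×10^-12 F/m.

4.25×10^-7 T

Through the whole plate area (πR² = 0.01108 m²), I_d = ε₀ πR² dE/dt = 0.1971 A.
For r < R the Ampère–Maxwell law gives B(2πr) = μ₀ I_d (r²/R²), so B = μ₀ I_d r/(2πR²) = (4π×10^-7)(0.1971)(0.0380)/(2π·0.0594²) = 4.25×10^-7 T.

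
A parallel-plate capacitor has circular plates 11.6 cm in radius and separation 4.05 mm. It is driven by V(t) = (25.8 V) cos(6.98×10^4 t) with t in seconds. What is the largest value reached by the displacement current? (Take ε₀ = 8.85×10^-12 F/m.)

1.66×10^-4 A

(dE/dt)_max = V₀ω/d = 4.447×10^8 V/(m·s); ω = 6.98×10^4 rad/s.
I_d,max = ε₀ A (dE/dt)_max = (8.85×10^-12)(0.04227)(4.447×10^8) = 1.66×10^-4 A.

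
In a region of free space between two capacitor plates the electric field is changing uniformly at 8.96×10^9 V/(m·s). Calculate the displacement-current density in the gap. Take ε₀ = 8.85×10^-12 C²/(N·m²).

The displacement-current density is ε₀ ∂E/∂t = (8.85×10^-12)(8.96×10^9) = 0.0793 A/m².

0.0793 A/m²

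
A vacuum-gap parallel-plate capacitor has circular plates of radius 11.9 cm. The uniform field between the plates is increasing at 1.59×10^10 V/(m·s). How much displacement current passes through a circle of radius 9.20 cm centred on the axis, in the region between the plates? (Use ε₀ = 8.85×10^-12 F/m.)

3.74×10^-3 A

Total displacement current: I_d = ε₀(πR²)(dE/dt) = (8.85×10^-12)(0.04449)(1.59×10^10) = 6.260×10^-3 A.
Since J_d is uniform, the enclosed fraction is (r/R)² = 0.5977, giving I_d,enc = 3.74×10^-3 A.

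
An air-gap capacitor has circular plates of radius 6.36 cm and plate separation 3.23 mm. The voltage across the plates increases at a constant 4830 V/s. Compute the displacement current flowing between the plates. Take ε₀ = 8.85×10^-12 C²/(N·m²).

1.68×10^-7 A

The displacement current equals the charging current C dV/dt. With C = ε₀A/d = (8.85×10^-12)(0.01271)/(3.23×10^-3) = 3.482×10^-11 F, I_d = (3.482×10^-11)(4830) = 1.68×10^-7 A.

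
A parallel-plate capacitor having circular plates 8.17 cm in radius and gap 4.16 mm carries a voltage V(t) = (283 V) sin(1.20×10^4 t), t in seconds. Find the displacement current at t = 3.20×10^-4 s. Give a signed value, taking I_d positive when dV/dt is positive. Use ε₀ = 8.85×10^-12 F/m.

dE/dt = (V₀ω/d)·cos(ωt) with ωt = 3.84 rad: (283)(1.20×10^4)(-0.7659)/(4.16×10^-3) = -6.252×10^8 V/(m·s).
I_d = ε₀ A dE/dt = (8.85×10^-12)(0.02097)(-6.252×10^8) = -1.16×10^-4 A.

-1.16×10^-4 A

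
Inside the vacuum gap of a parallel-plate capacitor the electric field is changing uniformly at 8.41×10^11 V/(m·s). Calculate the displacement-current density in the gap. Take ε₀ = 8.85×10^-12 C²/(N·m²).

J_d = ε₀ dE/dt = (8.85×10^-12)(8.41×10^11) = 7.44 A/m².

7.44 A/m²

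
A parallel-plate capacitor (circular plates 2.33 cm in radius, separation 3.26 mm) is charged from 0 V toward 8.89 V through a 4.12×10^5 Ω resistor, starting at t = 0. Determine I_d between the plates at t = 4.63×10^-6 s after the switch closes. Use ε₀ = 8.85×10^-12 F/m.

C = ε₀A/d = (8.85×10^-12)(1.706×10^-3)/(3.26×10^-3) = 4.631×10^-12 F, so τ = RC = 1.908×10^-6 s.
The conduction current is I(t) = (V₀/R) e^(−t/τ), and the displacement current between the plates equals it.
t/τ = 2.427; I_d = (8.89/4.12×10^5) · e^(−2.427) = (2.158×10^-5)(0.08830) = 1.91×10^-6 A.

1.91×10^-6 A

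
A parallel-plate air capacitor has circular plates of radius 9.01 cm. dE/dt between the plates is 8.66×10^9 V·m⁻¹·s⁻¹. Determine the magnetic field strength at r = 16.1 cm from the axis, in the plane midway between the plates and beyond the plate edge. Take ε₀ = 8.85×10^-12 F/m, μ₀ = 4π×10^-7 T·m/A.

Total displacement current: I_d = ε₀(πR²)(dE/dt) = (8.85×10^-12)(0.02550)(8.66×10^9) = 1.954×10^-3 A.
Outside the plates the loop encloses all of I_d, so B·2πr = μ₀ I_d and B = 2.43×10^-9 T.

2.43×10^-9 T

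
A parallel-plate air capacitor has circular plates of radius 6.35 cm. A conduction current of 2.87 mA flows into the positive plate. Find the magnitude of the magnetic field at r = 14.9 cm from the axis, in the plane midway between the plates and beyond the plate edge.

By continuity the displacement current in the gap matches the conduction current: I_d = 2.87×10^-3 A.
Outside the plates the loop encloses all of I_d, so B·2πr = μ₀ I_d and B = 3.85×10^-9 T.

3.85×10^-9 T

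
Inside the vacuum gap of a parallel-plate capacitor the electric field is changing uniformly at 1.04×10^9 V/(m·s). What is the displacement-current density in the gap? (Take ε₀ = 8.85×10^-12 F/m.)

9.20×10^-3 A/m²

J_d = ε₀ ∂E/∂t, so J_d = 9.20×10^-3 A/m².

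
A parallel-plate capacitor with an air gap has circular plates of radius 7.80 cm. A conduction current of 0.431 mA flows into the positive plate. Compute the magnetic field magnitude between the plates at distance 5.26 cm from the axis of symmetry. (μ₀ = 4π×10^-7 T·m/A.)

By continuity the displacement current in the gap matches the conduction current: I_d = 4.31×10^-4 A.
∮B·dl = μ₀ I_d,enc with I_d,enc = I_d r²/R² = 1.960×10^-4 A; so B = μ₀ I_d,enc/(2πr) = 7.45×10^-10 T.

7.45×10^-10 T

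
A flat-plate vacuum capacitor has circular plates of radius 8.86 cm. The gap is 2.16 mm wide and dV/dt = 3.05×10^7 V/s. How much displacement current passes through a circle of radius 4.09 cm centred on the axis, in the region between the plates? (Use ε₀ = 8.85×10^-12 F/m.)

6.57×10^-4 A

With E = V/d, dE/dt = 1.412×10^10 V/(m·s) and πR² = 0.02466 m², giving I_d = ε₀ πR² dE/dt = 3.082×10^-3 A.
Since J_d is uniform, the enclosed fraction is (r/R)² = 0.2131, giving I_d,enc = 6.57×10^-4 A.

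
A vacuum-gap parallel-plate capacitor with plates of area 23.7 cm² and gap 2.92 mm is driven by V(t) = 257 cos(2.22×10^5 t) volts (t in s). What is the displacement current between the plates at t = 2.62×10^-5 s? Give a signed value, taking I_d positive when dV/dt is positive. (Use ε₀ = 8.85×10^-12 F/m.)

dE/dt = (V₀ω/d)·−sin(ωt) with ωt = 5.8164 rad: (257)(2.22×10^5)(0.4500)/(2.92×10^-3) = 8.793×10^9 V/(m·s).
I_d = ε₀ A dE/dt = (8.85×10^-12)(2.37×10^-3)(8.793×10^9) = 1.84×10^-4 A.

1.84×10^-4 A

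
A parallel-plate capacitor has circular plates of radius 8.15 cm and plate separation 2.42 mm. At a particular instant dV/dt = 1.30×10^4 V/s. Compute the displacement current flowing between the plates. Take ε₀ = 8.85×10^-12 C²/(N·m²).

E = V/d so dE/dt = (dV/dt)/d = 5.372×10^6 V/(m·s), and I_d = ε₀ A dE/dt = (8.85×10^-12)(0.02087)(5.372×10^6) = 9.92×10^-7 A.

9.92×10^-7 A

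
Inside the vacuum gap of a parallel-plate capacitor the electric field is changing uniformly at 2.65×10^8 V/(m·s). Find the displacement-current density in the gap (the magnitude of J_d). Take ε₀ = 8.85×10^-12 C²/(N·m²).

2.35×10^-3 A/m²

The displacement-current density is ε₀ ∂E/∂t = (8.85×10^-12)(2.65×10^8) = 2.35×10^-3 A/m².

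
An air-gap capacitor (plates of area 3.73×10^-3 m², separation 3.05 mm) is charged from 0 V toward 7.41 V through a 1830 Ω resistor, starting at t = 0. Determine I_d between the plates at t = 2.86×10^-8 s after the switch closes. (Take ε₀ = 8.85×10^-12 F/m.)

9.56×10^-4 A

With C = ε₀A/d = (8.85×10^-12)(3.73×10^-3)/(3.05×10^-3) = 1.082×10^-11 F, the time constant is τ = RC = 1.980×10^-8 s, so t/τ = 1.444 and e^(−t/τ) = 0.2360.
I_d = I_cond = (V₀/R) e^(−t/τ) = (4.049×10^-3)(0.2360) = 9.56×10^-4 A.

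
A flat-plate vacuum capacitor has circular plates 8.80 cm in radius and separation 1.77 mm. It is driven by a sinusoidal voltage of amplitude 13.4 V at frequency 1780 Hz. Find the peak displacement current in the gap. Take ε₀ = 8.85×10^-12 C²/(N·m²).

(dE/dt)_max = V₀ω/d = 8.464×10^7 V/(m·s); ω = 2πf = 1.118×10^4 rad/s.
I_d,max = ε₀ A (dE/dt)_max = (8.85×10^-12)(0.02433)(8.464×10^7) = 1.82×10^-5 A.

1.82×10^-5 A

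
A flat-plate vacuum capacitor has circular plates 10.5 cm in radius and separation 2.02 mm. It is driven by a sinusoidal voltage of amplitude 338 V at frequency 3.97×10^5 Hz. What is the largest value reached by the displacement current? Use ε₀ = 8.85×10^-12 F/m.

0.128 A

The displacement current equals the conduction current C dV/dt, which peaks at C V₀ ω.
With C = ε₀A/d = (8.85×10^-12)(0.03464)/(2.02×10^-3) = 1.518×10^-10 F and ω = 2πf = 2.494×10^6 rad/s, I_d,max = (1.518×10^-10)(338)(2.494×10^6) = 0.128 A.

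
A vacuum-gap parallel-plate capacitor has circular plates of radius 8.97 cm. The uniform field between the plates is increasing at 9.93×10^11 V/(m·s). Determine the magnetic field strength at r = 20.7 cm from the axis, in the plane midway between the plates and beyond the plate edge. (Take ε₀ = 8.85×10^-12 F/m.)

2.15×10^-7 T

Total displacement current: I_d = ε₀(πR²)(dE/dt) = (8.85×10^-12)(0.02528)(9.93×10^11) = 0.2222 A.
Outside the plates the loop encloses all of I_d, so B·2πr = μ₀ I_d and B = 2.15×10^-7 T.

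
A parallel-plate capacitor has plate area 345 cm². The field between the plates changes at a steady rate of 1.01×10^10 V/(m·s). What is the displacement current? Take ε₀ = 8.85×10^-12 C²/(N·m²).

I_d = ε₀ A (dE/dt) = (8.85×10^-12)(0.0345 m²)(1.01×10^10) = 3.08×10^-3 A.

3.08×10^-3 A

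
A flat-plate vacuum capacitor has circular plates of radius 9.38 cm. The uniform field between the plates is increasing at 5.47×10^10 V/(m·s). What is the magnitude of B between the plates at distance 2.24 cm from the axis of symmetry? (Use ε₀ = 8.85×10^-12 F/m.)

6.81×10^-9 T

Total displacement current: I_d = ε₀(πR²)(dE/dt) = (8.85×10^-12)(0.02764)(5.47×10^10) = 0.01338 A.
For r < R the Ampère–Maxwell law gives B(2πr) = μ₀ I_d (r²/R²), so B = μ₀ I_d r/(2πR²) = (4π×10^-7)(0.01338)(0.0224)/(2π·0.0938²) = 6.81×10^-9 T.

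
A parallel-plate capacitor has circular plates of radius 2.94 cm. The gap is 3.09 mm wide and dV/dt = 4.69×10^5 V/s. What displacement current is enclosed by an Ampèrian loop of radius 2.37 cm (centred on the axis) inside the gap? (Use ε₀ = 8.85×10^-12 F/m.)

2.37×10^-6 A

I_d = C dV/dt with C = ε₀πR²/d = 7.776×10^-12 F, so I_d = (7.776×10^-12)(4.69×10^5) = 3.647×10^-6 A.
Since J_d is uniform, the enclosed fraction is (r/R)² = 0.6498, giving I_d,enc = 2.37×10^-6 A.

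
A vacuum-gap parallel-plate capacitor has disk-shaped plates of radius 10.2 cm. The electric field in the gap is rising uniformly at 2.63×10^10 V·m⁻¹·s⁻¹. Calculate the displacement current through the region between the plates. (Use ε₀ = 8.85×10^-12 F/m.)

7.61×10^-3 A

I_d = ε₀ A (dE/dt) = (8.85×10^-12)(0.03269 m²)(2.63×10^10) = 7.61×10^-3 A.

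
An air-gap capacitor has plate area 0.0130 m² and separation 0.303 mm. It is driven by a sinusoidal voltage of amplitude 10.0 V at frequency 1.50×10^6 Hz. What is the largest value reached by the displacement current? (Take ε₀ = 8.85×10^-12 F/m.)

The displacement current equals the conduction current C dV/dt, which peaks at C V₀ ω.
With C = ε₀A/d = (8.85×10^-12)(0.0130)/(3.03×10^-4) = 3.797×10^-10 F and ω = 2πf = 9.425×10^6 rad/s, I_d,max = (3.797×10^-10)(10.0)(9.425×10^6) = 0.0358 A.

0.0358 A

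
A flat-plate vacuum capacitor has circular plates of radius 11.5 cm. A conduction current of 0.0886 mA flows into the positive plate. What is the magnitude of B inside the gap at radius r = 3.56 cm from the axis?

4.77×10^-11 T

By continuity the displacement current in the gap matches the conduction current: I_d = 8.86×10^-5 A.
An Ampèrian loop of radius r encloses a fraction (r/R)² of I_d. Then B·2πr = μ₀ I_d (r/R)², giving B = μ₀ I_d r/(2πR²) = 4.77×10^-11 T.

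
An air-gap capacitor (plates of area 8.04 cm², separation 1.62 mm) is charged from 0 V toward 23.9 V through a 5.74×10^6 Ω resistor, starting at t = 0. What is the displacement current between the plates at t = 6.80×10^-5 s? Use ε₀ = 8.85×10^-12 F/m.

2.81×10^-7 A

With C = ε₀A/d = (8.85×10^-12)(8.04×10^-4)/(1.62×10^-3) = 4.392×10^-12 F, the time constant is τ = RC = 2.521×10^-5 s, so t/τ = 2.697 and e^(−t/τ) = 0.06741.
I_d = I_cond = (V₀/R) e^(−t/τ) = (4.164×10^-6)(0.06741) = 2.81×10^-7 A.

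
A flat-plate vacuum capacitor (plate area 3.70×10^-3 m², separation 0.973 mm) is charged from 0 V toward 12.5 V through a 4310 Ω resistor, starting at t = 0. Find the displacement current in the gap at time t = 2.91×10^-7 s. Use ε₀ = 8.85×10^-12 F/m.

C = ε₀A/d = (8.85×10^-12)(3.70×10^-3)/(9.73×10^-4) = 3.365×10^-11 F and τ = RC = 1.450×10^-7 s. I_d in the gap equals the RC charging current.
I_d(t) = (V₀/R) e^(−t/τ) = 2.900×10^-3 · e^(−2.007) = 3.90×10^-4 A.

3.90×10^-4 A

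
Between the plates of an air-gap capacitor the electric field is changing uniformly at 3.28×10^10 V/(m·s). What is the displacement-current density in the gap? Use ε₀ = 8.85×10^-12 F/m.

J_d = ε₀ dE/dt = (8.85×10^-12)(3.28×10^10) = 0.290 A/m².

0.290 A/m²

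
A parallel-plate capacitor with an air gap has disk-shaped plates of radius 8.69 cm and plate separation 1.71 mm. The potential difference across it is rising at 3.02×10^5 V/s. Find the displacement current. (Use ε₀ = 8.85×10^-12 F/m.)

3.71×10^-5 A

C = ε₀A/d = (8.85×10^-12)(0.02372)/(1.71×10^-3) = 1.228×10^-10 F.
I_d = C dV/dt = (1.228×10^-10)(3.02×10^5) = 3.71×10^-5 A.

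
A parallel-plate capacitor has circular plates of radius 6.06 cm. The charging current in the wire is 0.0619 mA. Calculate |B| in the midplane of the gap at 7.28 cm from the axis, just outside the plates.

1.70×10^-10 T

No conduction current crosses the gap, so I_d there equals the 6.19×10^-5 A in the leads.
Outside the plates the loop encloses all of I_d, so B·2πr = μ₀ I_d and B = 1.70×10^-10 T.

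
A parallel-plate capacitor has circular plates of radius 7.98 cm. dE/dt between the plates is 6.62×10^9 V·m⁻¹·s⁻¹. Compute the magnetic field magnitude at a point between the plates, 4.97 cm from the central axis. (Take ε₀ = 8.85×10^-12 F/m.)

1.83×10^-9 T

Through the whole plate area (πR² = 0.02001 m²), I_d = ε₀ πR² dE/dt = 1.172×10^-3 A.
For r < R the Ampère–Maxwell law gives B(2πr) = μ₀ I_d (r²/R²), so B = μ₀ I_d r/(2πR²) = (4π×10^-7)(1.172×10^-3)(0.0497)/(2π·0.0798²) = 1.83×10^-9 T.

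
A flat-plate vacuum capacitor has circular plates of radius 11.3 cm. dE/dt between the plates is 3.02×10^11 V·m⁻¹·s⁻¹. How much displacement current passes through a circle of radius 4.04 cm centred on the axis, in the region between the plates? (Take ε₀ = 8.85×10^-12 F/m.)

0.0137 A

Total displacement current: I_d = ε₀(πR²)(dE/dt) = (8.85×10^-12)(0.04011)(3.02×10^11) = 0.1072 A.
Since J_d is uniform, the enclosed fraction is (r/R)² = 0.1278, giving I_d,enc = 0.0137 A.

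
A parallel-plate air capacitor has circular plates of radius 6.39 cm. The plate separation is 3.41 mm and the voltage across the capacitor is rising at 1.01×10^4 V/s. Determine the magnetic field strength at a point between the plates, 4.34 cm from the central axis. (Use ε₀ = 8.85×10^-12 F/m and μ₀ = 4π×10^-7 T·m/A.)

dE/dt = (dV/dt)/d = 2.962×10^6 V/(m·s); I_d = ε₀(πR²)(dE/dt) = (8.85×10^-12)(0.01283)(2.962×10^6) = 3.363×10^-7 A.
An Ampèrian loop of radius r encloses a fraction (r/R)² of I_d. Then B·2πr = μ₀ I_d (r/R)², giving B = μ₀ I_d r/(2πR²) = 7.15×10^-13 T.

7.15×10^-13 T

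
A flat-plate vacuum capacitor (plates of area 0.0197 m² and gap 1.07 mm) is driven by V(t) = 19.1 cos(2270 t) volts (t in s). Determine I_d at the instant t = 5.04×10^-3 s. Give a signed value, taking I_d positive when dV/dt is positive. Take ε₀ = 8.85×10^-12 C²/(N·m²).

6.38×10^-6 A

dE/dt = (V₀ω/d)·−sin(ωt) with ωt = 11.4408 rad: (19.1)(2270)(0.9025)/(1.07×10^-3) = 3.657×10^7 V/(m·s).
I_d = ε₀ A dE/dt = (8.85×10^-12)(0.0197)(3.657×10^7) = 6.38×10^-6 A.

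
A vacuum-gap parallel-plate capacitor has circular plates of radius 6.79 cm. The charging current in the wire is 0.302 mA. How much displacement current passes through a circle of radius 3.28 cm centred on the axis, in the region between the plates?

Between the plates the displacement current equals the wire current: I_d = 0.302 mA = 3.02×10^-4 A.
The field is uniform, so I_d,enc = I_d (r/R)² = (3.02×10^-4)(3.28/6.79)² = 7.05×10^-5 A.

7.05×10^-5 A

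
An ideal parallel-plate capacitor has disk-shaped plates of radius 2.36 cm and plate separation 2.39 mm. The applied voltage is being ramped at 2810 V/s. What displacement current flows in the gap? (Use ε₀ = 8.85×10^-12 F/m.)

1.82×10^-8 A

The field between the plates is E = V/d, so dE/dt = (2810)/(2.39×10^-3 m) = 1.176×10^6 V/(m·s).
I_d = ε₀ A (dE/dt) = (8.85×10^-12)(1.750×10^-3)(1.176×10^6) = 1.82×10^-8 A.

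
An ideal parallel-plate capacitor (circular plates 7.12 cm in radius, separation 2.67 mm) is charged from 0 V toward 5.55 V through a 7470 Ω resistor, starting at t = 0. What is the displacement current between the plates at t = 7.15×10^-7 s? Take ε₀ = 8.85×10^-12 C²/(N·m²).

1.21×10^-4 A

With C = ε₀A/d = (8.85×10^-12)(0.01593)/(2.67×10^-3) = 5.280×10^-11 F, the time constant is τ = RC = 3.944×10^-7 s, so t/τ = 1.813 and e^(−t/τ) = 0.1632.
I_d = I_cond = (V₀/R) e^(−t/τ) = (7.430×10^-4)(0.1632) = 1.21×10^-4 A.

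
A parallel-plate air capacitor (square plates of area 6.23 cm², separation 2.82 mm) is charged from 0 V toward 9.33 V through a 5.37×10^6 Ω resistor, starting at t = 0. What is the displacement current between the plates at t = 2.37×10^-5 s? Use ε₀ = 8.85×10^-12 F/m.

1.82×10^-7 A

C = ε₀A/d = (8.85×10^-12)(6.23×10^-4)/(2.82×10^-3) = 1.955×10^-12 F and τ = RC = 1.050×10^-5 s. I_d in the gap equals the RC charging current.
I_d(t) = (V₀/R) e^(−t/τ) = 1.737×10^-6 · e^(−2.257) = 1.82×10^-7 A.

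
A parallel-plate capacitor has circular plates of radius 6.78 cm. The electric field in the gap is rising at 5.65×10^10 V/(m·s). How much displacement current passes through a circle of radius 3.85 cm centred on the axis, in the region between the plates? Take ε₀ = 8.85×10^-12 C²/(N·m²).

I_d = ε₀ dΦ_E/dt = ε₀ πR² (dE/dt) = (8.85×10^-12)(0.01444)(5.65×10^10) = 7.220×10^-3 A through the full plate area.
Since J_d is uniform, the enclosed fraction is (r/R)² = 0.3224, giving I_d,enc = 2.33×10^-3 A.

2.33×10^-3 A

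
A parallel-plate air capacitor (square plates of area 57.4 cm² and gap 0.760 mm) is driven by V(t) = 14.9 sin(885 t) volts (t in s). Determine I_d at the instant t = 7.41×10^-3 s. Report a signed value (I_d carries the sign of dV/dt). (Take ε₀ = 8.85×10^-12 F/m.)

dE/dt = (V₀ω/d)·cos(ωt) with ωt = 6.55785 rad: (14.9)(885)(0.9625)/(7.60×10^-4) = 1.670×10^7 V/(m·s).
I_d = ε₀ A dE/dt = (8.85×10^-12)(5.74×10^-3)(1.670×10^7) = 8.48×10^-7 A.

8.48×10^-7 A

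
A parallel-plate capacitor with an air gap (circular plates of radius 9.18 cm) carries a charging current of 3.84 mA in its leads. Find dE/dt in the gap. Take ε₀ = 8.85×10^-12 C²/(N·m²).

1.64×10^10 V/(m·s)

Charge continuity gives I_d = I = 3.84×10^-3 A between the plates.
Then dE/dt = I_d/(ε₀A) = 1.64×10^10 V/(m·s).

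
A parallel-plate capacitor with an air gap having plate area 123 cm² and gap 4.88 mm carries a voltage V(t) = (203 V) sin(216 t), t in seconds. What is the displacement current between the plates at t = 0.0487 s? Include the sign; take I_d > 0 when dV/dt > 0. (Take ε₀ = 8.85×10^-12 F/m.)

-4.49×10^-7 A

C = ε₀A/d = (8.85×10^-12)(0.0123)/(4.88×10^-3) = 2.231×10^-11 F. dV/dt = V₀ω·cos(ωt); at ωt = 10.5192 rad this factor is -0.4586.
I_d = C dV/dt = (2.231×10^-11)(203)(216)(-0.4586) = -4.49×10^-7 A.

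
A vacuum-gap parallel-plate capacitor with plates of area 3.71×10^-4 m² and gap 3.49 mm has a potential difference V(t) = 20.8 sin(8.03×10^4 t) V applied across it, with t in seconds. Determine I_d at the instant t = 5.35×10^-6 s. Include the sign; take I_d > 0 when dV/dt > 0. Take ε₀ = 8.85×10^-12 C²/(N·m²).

dE/dt = (V₀ω/d)·cos(ωt) with ωt = 0.429605 rad: (20.8)(8.03×10^4)(0.9091)/(3.49×10^-3) = 4.351×10^8 V/(m·s).
I_d = ε₀ A dE/dt = (8.85×10^-12)(3.71×10^-4)(4.351×10^8) = 1.43×10^-6 A.

1.43×10^-6 A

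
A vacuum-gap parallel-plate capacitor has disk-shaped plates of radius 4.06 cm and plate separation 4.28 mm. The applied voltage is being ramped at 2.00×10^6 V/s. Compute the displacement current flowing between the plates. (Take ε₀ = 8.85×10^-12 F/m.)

The displacement current equals the charging current C dV/dt. With C = ε₀A/d = (8.85×10^-12)(5.178×10^-3)/(4.28×10^-3) = 1.071×10^-11 F, I_d = (1.071×10^-11)(2.00×10^6) = 2.14×10^-5 A.

2.14×10^-5 A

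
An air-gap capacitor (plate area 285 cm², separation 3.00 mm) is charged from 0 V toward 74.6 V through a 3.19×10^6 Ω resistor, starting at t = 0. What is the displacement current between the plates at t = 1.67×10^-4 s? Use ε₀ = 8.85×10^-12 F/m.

With C = ε₀A/d = (8.85×10^-12)(0.0285)/(3.00×10^-3) = 8.408×10^-11 F, the time constant is τ = RC = 2.682×10^-4 s, so t/τ = 0.6227 and e^(−t/τ) = 0.5365.
I_d = I_cond = (V₀/R) e^(−t/τ) = (2.339×10^-5)(0.5365) = 1.25×10^-5 A.

1.25×10^-5 A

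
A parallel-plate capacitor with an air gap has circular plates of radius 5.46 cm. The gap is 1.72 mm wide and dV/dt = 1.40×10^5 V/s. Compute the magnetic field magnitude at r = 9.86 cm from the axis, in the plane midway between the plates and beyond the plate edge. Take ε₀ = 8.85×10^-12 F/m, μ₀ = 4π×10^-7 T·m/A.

1.37×10^-11 T

dE/dt = (dV/dt)/d = 8.140×10^7 V/(m·s); I_d = ε₀(πR²)(dE/dt) = (8.85×10^-12)(9.366×10^-3)(8.140×10^7) = 6.747×10^-6 A.
With r > R the enclosed displacement current is the full I_d; B = μ₀ I_d / (2πr) = 1.37×10^-11 T.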